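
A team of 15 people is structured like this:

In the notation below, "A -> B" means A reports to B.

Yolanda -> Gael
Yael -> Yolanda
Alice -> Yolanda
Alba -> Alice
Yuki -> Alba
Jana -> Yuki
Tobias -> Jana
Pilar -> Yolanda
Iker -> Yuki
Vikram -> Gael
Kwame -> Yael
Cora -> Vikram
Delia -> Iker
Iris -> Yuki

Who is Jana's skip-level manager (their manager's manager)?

Alba

Jana reports to Yuki, and Yuki reports to Alba. So Jana's skip-level manager is Alba.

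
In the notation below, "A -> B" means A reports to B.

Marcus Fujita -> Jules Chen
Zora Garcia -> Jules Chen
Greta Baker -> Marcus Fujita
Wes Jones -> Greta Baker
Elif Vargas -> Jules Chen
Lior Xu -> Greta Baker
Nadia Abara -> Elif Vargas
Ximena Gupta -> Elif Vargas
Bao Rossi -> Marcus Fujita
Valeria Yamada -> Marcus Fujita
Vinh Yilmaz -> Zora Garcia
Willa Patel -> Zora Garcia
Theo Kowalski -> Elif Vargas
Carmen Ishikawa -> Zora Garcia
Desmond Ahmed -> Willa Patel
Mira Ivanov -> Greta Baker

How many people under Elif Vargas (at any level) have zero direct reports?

The people in Elif Vargas's organization with no one reporting to them are Theo Kowalski, Ximena Gupta, Nadia Abara. That is 3.

3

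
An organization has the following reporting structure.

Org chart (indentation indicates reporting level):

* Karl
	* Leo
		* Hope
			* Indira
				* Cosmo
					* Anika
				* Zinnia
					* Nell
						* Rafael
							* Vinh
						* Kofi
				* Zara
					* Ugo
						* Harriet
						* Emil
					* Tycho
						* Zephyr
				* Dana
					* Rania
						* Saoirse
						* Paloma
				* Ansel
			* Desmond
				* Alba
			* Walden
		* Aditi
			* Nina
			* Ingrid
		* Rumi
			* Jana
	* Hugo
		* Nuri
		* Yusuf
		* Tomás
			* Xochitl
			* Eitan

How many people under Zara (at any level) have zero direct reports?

The people in Zara's organization with no one reporting to them are Zephyr, Emil, Harriet. That is 3.

3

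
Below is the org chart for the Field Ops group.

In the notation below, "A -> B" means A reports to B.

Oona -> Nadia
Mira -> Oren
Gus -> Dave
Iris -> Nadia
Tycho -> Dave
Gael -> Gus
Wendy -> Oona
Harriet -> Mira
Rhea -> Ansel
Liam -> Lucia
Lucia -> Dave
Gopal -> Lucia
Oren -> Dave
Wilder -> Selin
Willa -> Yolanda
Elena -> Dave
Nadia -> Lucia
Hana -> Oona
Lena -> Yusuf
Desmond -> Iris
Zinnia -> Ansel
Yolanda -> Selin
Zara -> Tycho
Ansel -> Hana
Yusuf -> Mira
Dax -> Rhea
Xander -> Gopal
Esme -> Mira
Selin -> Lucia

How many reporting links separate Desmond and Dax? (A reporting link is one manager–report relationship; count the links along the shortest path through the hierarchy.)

Desmond is 2 levels below Nadia, and Dax is 5 levels below Nadia (their lowest common manager). The shortest path runs up from Desmond to Nadia and back down to Dax: 2 + 5 = 7 links.

7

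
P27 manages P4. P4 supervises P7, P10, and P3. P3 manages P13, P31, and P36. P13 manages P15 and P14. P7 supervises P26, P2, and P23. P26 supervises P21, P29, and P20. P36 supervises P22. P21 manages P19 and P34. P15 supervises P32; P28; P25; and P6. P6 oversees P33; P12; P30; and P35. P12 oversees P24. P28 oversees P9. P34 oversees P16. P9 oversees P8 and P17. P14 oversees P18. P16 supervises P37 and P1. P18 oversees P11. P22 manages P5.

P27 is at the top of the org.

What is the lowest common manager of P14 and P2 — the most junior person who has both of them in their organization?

P14's chain of managers is P13, P3, P4, P27. P2's chain of managers is P7, P4, P27. The first manager that appears in both chains is P4.

P4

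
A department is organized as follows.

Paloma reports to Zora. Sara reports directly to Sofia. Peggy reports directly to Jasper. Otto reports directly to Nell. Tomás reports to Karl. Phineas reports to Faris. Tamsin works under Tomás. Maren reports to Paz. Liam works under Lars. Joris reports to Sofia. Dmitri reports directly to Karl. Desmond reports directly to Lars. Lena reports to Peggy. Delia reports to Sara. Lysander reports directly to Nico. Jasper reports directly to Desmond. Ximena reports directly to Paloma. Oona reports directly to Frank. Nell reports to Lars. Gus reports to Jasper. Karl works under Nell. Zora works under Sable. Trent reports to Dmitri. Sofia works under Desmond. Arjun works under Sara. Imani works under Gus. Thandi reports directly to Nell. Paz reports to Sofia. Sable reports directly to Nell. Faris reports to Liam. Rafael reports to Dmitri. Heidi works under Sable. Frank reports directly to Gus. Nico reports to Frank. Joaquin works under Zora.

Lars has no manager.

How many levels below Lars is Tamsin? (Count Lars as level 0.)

4

Chain from Tamsin up to Lars: Tamsin → Tomás → Karl → Nell → Lars. That is 4 steps up, so Tamsin is 4 levels below Lars.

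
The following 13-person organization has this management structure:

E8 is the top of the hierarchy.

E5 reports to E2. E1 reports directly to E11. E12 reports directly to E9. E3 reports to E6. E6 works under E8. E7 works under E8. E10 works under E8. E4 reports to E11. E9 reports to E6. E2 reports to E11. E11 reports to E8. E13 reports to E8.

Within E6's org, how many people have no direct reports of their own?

The people in E6's organization with no one reporting to them are E3, E12. That is 2.

2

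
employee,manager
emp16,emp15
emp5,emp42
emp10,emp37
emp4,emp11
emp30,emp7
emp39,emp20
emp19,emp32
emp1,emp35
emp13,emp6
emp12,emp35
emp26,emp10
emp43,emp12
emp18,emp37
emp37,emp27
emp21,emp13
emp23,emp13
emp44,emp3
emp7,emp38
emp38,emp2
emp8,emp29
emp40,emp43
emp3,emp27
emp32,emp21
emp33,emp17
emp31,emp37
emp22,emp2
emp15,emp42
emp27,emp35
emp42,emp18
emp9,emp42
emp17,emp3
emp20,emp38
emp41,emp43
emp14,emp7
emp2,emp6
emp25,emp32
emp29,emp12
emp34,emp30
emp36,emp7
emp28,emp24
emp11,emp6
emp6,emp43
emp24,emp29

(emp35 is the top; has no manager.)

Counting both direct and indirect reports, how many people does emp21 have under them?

emp21 directly manages emp32. Under emp32: emp19, emp25 (2). That's 3 in total.

3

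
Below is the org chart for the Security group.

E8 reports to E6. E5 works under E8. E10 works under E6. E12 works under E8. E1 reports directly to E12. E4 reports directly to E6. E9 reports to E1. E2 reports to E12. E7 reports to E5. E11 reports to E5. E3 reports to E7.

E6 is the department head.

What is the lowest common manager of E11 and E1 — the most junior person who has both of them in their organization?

E11's chain of managers is E5, E8, E6. E1's chain of managers is E12, E8, E6. The first manager that appears in both chains is E8.

E8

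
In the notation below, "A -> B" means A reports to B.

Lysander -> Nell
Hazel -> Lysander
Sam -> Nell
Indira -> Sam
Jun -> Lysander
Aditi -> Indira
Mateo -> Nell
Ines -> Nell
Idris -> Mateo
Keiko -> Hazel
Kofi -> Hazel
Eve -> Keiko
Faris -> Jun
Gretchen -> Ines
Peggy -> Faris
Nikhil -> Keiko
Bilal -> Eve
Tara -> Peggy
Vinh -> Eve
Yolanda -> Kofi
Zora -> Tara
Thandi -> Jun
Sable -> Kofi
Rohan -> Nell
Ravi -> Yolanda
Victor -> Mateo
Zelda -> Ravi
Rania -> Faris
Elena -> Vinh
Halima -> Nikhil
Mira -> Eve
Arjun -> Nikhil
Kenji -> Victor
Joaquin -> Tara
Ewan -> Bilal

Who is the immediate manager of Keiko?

Keiko reports directly to Hazel.

Hazel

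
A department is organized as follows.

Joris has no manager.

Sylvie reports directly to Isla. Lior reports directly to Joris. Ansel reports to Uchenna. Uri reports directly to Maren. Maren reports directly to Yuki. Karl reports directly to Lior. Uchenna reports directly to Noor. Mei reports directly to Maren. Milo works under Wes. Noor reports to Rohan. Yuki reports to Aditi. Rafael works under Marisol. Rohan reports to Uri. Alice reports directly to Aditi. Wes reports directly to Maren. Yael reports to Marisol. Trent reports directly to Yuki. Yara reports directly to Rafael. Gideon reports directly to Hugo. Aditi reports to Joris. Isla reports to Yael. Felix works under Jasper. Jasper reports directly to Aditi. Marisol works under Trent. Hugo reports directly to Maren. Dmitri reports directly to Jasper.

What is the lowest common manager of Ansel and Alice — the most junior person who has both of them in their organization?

Aditi

Ansel's chain of managers is Uchenna, Noor, Rohan, Uri, Maren, Yuki, Aditi, Joris. Alice's chain of managers is Aditi, Joris. The first manager that appears in both chains is Aditi.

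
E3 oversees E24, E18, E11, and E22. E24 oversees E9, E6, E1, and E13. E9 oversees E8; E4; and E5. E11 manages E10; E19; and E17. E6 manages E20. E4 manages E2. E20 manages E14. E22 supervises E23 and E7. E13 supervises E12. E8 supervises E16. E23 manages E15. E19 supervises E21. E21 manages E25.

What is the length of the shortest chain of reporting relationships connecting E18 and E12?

4

E18 is 1 level below E3, and E12 is 3 levels below E3 (their lowest common manager). The shortest path runs up from E18 to E3 and back down to E12: 1 + 3 = 4 links.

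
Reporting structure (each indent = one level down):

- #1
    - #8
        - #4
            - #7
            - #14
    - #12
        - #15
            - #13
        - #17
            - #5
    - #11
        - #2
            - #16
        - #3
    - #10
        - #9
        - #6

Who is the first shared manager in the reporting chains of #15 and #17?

#12

#15's chain of managers is #12, #1. #17's chain of managers is #12, #1. The first manager that appears in both chains is #12.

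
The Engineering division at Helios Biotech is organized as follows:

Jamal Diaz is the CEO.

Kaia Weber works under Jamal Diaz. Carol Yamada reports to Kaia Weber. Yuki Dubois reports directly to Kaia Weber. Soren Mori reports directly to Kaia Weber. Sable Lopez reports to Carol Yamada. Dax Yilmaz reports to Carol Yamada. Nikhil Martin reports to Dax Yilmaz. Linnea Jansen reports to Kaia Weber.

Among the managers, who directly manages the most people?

Direct-report counts: Jamal Diaz has 1; Kaia Weber has 4; Carol Yamada has 2; Dax Yilmaz has 1. The largest is 4, held by Kaia Weber.

Kaia Weber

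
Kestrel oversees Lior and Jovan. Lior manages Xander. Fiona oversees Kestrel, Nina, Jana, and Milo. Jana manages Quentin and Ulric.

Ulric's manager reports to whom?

Fiona

Ulric reports to Jana, and Jana reports to Fiona. So Ulric's skip-level manager is Fiona.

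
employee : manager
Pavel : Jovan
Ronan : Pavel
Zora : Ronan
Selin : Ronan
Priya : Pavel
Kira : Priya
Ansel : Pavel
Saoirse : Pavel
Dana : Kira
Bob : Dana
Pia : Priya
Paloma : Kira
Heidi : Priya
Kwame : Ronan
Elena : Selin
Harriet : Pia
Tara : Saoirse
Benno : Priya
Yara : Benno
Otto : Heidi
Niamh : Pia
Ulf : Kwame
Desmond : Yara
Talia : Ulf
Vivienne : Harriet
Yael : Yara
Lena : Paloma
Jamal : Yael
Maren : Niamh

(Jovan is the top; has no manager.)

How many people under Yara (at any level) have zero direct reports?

2

The people in Yara's organization with no one reporting to them are Jamal, Desmond. That is 2.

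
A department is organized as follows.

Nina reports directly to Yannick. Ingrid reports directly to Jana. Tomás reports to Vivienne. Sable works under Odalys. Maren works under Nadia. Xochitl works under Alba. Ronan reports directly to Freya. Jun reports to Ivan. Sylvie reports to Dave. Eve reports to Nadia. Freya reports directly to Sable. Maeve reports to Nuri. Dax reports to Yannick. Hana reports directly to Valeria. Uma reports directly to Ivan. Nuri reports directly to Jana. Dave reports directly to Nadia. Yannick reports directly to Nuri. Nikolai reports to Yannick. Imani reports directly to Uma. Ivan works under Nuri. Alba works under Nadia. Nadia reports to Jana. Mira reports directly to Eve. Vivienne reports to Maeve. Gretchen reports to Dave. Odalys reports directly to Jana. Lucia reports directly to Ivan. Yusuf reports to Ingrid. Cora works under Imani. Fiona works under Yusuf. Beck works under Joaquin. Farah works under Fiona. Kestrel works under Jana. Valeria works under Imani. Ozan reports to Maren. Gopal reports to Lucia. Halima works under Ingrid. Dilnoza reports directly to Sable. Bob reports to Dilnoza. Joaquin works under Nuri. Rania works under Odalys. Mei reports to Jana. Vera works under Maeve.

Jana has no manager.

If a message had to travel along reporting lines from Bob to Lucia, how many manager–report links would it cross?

Bob is 4 levels below Jana, and Lucia is 3 levels below Jana (their lowest common manager). The shortest path runs up from Bob to Jana and back down to Lucia: 4 + 3 = 7 links.

7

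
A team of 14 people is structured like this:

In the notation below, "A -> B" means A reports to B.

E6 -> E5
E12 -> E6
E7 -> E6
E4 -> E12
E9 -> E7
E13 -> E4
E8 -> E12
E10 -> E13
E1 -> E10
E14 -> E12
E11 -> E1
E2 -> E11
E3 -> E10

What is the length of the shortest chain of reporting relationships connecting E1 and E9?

E1 is 5 levels below E6, and E9 is 2 levels below E6 (their lowest common manager). The shortest path runs up from E1 to E6 and back down to E9: 5 + 2 = 7 links.

7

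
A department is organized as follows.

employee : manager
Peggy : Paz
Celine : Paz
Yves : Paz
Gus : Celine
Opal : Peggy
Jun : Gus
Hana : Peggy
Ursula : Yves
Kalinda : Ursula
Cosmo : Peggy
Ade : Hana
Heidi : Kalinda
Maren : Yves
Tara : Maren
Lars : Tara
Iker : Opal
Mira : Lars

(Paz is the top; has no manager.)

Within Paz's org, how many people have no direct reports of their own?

The people in Paz's organization with no one reporting to them are Mira, Heidi, Jun, Cosmo, Ade, Iker. That is 6.

6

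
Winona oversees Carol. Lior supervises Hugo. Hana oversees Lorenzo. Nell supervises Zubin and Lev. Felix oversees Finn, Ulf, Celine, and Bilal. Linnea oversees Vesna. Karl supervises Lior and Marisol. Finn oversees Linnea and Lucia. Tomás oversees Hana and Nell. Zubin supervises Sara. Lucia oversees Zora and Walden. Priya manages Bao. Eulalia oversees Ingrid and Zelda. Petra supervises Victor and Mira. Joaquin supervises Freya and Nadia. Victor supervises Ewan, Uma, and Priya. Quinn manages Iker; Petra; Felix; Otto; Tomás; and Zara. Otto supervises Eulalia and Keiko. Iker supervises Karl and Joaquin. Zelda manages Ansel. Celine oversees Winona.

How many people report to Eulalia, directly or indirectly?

3

Eulalia directly manages Zelda, Ingrid. Under Zelda: Ansel (1). Ingrid has no reports. So Eulalia's organization is 2 direct reports plus everyone under them: 2 + 1 = 3.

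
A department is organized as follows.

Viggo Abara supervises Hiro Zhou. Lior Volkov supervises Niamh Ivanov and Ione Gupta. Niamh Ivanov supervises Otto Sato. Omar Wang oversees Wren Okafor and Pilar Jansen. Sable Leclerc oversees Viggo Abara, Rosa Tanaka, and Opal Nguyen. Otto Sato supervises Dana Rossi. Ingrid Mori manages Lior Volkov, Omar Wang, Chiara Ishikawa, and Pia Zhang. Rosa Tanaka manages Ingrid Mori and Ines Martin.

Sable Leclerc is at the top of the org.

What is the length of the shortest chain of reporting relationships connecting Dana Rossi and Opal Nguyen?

7

Dana Rossi is 6 levels below Sable Leclerc, and Opal Nguyen is 1 level below Sable Leclerc (their lowest common manager). The shortest path runs up from Dana Rossi to Sable Leclerc and back down to Opal Nguyen: 6 + 1 = 7 links.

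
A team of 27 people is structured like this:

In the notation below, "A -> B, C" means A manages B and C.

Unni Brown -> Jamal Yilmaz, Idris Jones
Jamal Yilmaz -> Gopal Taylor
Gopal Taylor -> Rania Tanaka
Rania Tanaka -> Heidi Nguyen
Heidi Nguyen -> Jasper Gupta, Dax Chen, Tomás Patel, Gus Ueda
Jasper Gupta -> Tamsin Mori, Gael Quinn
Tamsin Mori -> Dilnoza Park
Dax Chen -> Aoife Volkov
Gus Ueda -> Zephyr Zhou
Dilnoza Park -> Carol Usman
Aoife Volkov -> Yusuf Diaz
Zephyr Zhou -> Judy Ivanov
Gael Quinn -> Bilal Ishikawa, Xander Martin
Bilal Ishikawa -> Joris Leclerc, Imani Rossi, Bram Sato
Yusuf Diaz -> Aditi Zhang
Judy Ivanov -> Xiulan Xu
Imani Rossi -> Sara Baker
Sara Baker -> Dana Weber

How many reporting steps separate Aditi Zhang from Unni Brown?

8

Chain from Aditi Zhang up to Unni Brown: Aditi Zhang → Yusuf Diaz → Aoife Volkov → Dax Chen → Heidi Nguyen → Rania Tanaka → Gopal Taylor → Jamal Yilmaz → Unni Brown. That is 8 steps up, so Aditi Zhang is 8 levels below Unni Brown.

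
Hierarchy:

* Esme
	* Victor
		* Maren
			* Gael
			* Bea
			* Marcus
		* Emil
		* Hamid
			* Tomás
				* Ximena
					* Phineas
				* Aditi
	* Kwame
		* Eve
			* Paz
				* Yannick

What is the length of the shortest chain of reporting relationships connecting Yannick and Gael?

7

Yannick is 4 levels below Esme, and Gael is 3 levels below Esme (their lowest common manager). The shortest path runs up from Yannick to Esme and back down to Gael: 4 + 3 = 7 links.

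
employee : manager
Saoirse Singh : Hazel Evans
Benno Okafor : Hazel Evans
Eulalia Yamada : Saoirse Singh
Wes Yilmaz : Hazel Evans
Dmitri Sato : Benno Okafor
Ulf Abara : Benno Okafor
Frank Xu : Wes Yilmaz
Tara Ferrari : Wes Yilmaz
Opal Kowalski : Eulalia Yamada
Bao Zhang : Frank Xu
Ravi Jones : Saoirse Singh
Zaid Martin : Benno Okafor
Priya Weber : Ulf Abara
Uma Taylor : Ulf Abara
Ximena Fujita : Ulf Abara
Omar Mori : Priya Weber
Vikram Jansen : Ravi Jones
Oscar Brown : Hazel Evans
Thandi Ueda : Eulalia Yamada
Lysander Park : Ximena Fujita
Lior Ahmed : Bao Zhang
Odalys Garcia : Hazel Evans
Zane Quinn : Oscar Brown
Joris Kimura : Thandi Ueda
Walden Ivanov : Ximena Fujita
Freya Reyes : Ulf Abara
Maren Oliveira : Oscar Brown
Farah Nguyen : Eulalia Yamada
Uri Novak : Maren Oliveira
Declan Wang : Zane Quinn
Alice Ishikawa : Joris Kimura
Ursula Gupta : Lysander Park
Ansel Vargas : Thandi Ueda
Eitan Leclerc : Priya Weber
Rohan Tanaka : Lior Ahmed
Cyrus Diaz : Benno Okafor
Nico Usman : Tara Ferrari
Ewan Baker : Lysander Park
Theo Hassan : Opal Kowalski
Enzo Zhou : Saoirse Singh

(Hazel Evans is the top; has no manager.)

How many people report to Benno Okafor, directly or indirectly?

Benno Okafor directly manages Dmitri Sato, Ulf Abara, Zaid Martin, Cyrus Diaz. Dmitri Sato has no reports. Under Ulf Abara: Freya Reyes, Ximena Fujita, Walden Ivanov, Lysander Park, Ewan Baker, Ursula Gupta, Uma Taylor, Priya Weber, Eitan Leclerc, Omar Mori (10). Zaid Martin has no reports. Cyrus Diaz has no reports. So Benno Okafor's organization is 4 direct reports plus everyone under them: 1 + 11 + 1 + 1 = 14.

14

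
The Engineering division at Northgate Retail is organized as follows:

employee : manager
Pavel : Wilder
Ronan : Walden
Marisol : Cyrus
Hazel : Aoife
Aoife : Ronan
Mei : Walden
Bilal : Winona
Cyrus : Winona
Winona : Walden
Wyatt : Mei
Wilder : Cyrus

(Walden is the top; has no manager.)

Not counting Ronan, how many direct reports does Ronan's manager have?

Ronan reports to Walden. Walden's other direct reports are Winona, Mei — 2 peers.

2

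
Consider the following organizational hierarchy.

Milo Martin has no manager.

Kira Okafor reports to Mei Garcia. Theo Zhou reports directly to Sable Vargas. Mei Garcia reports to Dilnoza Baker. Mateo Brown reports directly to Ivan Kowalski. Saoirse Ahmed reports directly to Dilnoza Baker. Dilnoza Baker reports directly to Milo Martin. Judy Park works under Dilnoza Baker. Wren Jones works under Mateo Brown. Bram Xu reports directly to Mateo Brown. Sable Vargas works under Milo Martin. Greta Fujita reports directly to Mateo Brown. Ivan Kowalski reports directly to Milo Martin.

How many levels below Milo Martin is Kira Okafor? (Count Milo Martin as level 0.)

Chain from Kira Okafor up to Milo Martin: Kira Okafor → Mei Garcia → Dilnoza Baker → Milo Martin. That is 3 steps up, so Kira Okafor is 3 levels below Milo Martin.

3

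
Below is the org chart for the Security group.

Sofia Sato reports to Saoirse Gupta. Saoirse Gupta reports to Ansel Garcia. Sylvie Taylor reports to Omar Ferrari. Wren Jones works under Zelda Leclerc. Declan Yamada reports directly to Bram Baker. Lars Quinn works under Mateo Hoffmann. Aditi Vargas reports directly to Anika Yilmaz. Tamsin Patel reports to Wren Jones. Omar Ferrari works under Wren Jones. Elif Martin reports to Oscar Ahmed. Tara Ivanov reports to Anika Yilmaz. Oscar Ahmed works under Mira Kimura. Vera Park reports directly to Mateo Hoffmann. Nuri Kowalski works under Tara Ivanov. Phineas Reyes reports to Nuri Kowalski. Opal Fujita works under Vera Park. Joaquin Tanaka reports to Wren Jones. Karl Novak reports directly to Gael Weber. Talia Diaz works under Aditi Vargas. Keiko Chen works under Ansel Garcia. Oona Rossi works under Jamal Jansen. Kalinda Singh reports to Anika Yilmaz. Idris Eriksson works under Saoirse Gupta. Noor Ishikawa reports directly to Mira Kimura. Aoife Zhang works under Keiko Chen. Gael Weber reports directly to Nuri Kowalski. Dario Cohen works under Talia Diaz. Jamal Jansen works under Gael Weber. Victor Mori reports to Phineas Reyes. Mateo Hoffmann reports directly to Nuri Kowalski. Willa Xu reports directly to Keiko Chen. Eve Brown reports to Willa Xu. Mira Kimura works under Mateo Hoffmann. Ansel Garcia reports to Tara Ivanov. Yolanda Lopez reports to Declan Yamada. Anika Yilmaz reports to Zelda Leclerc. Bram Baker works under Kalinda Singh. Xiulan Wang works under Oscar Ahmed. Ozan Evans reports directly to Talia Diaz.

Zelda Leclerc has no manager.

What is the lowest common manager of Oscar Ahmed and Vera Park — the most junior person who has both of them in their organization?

Mateo Hoffmann

Oscar Ahmed's chain of managers is Mira Kimura, Mateo Hoffmann, Nuri Kowalski, Tara Ivanov, Anika Yilmaz, Zelda Leclerc. Vera Park's chain of managers is Mateo Hoffmann, Nuri Kowalski, Tara Ivanov, Anika Yilmaz, Zelda Leclerc. The first manager that appears in both chains is Mateo Hoffmann.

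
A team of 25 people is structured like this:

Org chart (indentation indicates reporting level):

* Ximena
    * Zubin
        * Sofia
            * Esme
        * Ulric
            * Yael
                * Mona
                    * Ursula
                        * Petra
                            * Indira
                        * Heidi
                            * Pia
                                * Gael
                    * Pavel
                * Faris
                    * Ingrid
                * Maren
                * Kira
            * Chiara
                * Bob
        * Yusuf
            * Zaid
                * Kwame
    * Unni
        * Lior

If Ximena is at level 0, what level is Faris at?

Chain from Faris up to Ximena: Faris → Yael → Ulric → Zubin → Ximena. That is 4 steps up, so Faris is 4 levels below Ximena.

4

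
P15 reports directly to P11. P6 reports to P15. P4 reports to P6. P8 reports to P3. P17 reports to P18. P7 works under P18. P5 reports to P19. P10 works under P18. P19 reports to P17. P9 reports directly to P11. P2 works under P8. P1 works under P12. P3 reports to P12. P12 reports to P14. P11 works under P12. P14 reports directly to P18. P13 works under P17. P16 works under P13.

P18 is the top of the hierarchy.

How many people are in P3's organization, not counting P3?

2

P3 directly manages P8. Under P8: P2 (1). That's 2 in total.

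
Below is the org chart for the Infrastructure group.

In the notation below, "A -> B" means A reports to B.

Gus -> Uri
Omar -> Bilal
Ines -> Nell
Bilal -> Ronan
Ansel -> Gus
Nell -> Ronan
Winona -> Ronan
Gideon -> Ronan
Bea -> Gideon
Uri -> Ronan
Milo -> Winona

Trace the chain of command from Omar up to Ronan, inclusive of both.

Omar reports to Bilal. Bilal reports to Ronan. Ronan is at the top.

Omar -> Bilal -> Ronan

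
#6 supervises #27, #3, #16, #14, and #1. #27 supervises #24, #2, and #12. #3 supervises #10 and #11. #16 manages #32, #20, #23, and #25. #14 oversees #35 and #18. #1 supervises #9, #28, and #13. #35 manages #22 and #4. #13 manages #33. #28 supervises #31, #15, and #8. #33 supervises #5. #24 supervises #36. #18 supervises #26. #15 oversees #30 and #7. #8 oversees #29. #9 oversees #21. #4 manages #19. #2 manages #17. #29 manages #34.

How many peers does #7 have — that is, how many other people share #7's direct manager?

1

#7 reports to #15. #15's other direct reports are #30 — 1 peer.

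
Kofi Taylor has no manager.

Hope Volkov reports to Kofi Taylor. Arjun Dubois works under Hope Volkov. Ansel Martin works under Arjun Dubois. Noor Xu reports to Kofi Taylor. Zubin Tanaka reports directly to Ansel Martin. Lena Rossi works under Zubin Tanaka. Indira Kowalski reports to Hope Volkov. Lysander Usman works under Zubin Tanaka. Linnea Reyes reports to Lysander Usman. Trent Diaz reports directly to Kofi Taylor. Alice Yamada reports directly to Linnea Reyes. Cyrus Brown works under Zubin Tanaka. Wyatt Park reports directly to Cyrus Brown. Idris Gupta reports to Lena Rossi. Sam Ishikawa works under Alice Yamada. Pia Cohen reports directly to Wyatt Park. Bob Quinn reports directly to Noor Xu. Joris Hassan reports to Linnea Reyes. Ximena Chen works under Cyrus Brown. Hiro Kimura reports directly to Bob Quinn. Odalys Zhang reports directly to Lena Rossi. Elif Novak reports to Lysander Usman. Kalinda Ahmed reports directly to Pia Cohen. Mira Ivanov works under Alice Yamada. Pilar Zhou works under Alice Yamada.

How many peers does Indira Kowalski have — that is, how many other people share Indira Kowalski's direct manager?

Indira Kowalski reports to Hope Volkov. Hope Volkov's other direct reports are Arjun Dubois — 1 peer.

1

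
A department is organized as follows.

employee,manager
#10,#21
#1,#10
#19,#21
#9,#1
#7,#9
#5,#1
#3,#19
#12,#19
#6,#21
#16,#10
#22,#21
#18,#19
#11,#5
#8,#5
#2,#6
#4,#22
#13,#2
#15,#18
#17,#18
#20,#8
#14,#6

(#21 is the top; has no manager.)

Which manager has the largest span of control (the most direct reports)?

Direct-report counts: #21 has 4; #22 has 1; #6 has 2; #2 has 1; #19 has 3; #18 has 2; #10 has 2; #1 has 2; #5 has 2; #8 has 1; #9 has 1. The largest is 4, held by #21.

#21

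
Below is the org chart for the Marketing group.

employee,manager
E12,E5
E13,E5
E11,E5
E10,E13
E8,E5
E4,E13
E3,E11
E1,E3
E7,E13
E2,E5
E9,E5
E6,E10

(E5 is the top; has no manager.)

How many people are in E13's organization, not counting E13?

4

E13 directly manages E10, E4, E7. Under E10: E6 (1). E4 has no reports. E7 has no reports. So E13's organization is 3 direct reports plus everyone under them: 2 + 1 + 1 = 4.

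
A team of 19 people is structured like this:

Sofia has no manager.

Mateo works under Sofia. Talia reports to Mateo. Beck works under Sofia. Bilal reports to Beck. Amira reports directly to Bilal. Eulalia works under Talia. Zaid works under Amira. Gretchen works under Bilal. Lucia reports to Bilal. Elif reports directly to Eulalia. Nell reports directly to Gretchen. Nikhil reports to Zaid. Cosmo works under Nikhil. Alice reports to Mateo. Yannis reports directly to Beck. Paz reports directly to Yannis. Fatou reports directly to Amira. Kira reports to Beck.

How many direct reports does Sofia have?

Sofia directly manages Mateo, Beck. That is 2 direct reports.

2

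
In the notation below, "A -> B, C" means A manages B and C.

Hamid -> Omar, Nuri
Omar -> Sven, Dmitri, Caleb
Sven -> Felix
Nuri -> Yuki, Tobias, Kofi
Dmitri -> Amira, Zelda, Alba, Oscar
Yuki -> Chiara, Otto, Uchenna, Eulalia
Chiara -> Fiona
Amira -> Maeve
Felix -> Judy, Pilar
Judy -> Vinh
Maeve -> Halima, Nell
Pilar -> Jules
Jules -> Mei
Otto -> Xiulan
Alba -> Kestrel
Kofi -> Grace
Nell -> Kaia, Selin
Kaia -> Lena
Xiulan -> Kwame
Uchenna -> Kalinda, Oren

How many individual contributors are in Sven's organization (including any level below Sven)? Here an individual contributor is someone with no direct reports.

The people in Sven's organization with no one reporting to them are Mei, Vinh. That is 2.

2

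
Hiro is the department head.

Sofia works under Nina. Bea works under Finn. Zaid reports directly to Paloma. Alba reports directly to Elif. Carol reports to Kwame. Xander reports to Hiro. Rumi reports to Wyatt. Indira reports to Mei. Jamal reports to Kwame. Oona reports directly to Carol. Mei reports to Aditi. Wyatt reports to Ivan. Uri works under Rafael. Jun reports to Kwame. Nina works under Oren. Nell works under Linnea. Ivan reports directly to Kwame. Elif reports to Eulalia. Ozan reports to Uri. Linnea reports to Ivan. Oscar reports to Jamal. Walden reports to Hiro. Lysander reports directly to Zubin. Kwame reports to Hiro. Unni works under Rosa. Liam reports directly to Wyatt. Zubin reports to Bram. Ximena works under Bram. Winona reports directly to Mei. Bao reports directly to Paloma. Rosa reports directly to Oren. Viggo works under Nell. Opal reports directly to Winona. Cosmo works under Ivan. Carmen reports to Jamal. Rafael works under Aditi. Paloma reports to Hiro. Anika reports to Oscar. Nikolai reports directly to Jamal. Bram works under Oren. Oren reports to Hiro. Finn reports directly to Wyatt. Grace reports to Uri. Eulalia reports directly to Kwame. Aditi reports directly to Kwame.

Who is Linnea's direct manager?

Ivan

Linnea reports directly to Ivan.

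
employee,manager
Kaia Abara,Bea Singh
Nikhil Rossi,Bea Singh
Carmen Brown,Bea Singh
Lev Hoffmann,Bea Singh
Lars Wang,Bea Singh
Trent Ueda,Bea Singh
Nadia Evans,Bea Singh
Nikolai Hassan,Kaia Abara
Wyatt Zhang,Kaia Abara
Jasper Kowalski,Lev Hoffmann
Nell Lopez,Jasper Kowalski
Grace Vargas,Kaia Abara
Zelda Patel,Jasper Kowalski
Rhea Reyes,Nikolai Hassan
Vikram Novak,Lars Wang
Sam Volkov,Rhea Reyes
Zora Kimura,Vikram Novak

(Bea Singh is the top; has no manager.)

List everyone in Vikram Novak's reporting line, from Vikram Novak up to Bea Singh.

Vikram Novak reports to Lars Wang. Lars Wang reports to Bea Singh. Bea Singh is at the top.

Vikram Novak -> Lars Wang -> Bea Singh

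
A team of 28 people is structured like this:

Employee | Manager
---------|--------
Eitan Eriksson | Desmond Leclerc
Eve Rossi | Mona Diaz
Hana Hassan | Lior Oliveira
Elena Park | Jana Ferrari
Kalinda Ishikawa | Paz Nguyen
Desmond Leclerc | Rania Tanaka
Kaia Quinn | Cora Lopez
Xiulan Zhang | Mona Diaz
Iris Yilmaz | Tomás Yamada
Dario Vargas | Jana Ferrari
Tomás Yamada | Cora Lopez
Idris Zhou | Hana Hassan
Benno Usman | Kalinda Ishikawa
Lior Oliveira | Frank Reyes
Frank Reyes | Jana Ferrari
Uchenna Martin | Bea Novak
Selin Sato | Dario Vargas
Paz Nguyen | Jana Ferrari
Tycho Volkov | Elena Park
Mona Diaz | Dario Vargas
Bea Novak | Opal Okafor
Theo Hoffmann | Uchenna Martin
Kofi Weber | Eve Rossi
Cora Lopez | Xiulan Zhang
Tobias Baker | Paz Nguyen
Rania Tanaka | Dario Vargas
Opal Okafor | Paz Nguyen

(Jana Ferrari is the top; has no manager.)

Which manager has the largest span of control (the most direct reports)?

Direct-report counts: Jana Ferrari has 4; Paz Nguyen has 3; Kalinda Ishikawa has 1; Opal Okafor has 1; Bea Novak has 1; Uchenna Martin has 1; Frank Reyes has 1; Lior Oliveira has 1; Hana Hassan has 1; Elena Park has 1; Dario Vargas has 3; Rania Tanaka has 1; Desmond Leclerc has 1; Mona Diaz has 2; Eve Rossi has 1; Xiulan Zhang has 1; Cora Lopez has 2; Tomás Yamada has 1. The largest is 4, held by Jana Ferrari.

Jana Ferrari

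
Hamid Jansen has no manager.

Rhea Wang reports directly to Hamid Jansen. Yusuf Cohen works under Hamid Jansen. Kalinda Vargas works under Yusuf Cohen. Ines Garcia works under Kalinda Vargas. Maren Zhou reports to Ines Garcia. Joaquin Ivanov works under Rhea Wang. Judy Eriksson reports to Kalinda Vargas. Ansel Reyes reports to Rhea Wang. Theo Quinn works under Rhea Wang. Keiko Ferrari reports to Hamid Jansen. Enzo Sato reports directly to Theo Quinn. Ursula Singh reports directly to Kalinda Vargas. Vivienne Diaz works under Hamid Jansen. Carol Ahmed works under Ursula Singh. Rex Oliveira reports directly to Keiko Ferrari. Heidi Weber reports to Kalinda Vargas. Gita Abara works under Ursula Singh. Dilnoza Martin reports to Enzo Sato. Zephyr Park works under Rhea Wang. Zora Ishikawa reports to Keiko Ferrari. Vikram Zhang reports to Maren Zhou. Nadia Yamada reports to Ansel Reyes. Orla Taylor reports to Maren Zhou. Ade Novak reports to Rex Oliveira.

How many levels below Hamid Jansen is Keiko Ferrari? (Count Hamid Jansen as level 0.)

Chain from Keiko Ferrari up to Hamid Jansen: Keiko Ferrari → Hamid Jansen. That is 1 step up, so Keiko Ferrari is 1 level below Hamid Jansen.

1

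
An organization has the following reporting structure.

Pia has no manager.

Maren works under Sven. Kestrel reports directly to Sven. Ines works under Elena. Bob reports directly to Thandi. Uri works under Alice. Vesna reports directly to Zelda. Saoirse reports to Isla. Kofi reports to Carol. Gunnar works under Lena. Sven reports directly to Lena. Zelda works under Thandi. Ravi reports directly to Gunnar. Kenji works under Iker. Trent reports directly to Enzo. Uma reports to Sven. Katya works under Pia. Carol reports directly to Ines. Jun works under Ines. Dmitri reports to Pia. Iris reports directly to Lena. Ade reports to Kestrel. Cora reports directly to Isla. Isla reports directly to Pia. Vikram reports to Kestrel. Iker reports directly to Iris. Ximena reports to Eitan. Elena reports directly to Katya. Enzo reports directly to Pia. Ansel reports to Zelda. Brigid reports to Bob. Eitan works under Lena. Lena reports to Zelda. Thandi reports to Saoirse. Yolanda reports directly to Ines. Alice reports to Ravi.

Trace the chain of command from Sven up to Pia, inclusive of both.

Sven -> Lena -> Zelda -> Thandi -> Saoirse -> Isla -> Pia

Sven reports to Lena. Lena reports to Zelda. Zelda reports to Thandi. Thandi reports to Saoirse. Saoirse reports to Isla. Isla reports to Pia. Pia is at the top.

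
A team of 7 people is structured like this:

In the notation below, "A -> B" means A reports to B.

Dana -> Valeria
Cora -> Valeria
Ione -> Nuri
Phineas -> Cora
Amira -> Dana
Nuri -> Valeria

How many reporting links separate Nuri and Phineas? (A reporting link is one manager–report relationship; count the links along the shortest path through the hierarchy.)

3

Nuri is 1 level below Valeria, and Phineas is 2 levels below Valeria (their lowest common manager). The shortest path runs up from Nuri to Valeria and back down to Phineas: 1 + 2 = 3 links.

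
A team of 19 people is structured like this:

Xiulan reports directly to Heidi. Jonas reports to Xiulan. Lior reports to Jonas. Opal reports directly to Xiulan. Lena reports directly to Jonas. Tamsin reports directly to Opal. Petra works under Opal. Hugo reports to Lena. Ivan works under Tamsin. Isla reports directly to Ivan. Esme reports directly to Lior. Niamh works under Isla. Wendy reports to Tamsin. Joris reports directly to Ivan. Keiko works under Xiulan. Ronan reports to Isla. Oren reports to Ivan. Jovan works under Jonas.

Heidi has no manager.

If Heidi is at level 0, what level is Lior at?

3

Chain from Lior up to Heidi: Lior → Jonas → Xiulan → Heidi. That is 3 steps up, so Lior is 3 levels below Heidi.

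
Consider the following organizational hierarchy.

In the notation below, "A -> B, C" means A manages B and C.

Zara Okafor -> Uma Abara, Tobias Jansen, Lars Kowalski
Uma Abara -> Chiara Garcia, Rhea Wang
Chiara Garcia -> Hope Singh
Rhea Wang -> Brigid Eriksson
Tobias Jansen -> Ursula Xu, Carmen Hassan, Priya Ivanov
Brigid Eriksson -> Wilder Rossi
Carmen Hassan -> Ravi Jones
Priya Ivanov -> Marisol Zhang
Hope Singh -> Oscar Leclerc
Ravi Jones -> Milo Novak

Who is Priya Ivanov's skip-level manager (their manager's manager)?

Zara Okafor

Priya Ivanov reports to Tobias Jansen, and Tobias Jansen reports to Zara Okafor. So Priya Ivanov's skip-level manager is Zara Okafor.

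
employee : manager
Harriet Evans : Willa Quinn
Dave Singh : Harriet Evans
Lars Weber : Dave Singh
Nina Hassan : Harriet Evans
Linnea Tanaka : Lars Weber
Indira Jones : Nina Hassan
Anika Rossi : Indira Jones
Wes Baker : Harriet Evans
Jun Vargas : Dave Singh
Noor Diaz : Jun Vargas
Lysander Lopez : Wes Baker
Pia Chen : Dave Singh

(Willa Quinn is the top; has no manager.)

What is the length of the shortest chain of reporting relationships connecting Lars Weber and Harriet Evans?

2

Lars Weber is in Harriet Evans's organization: the chain from Lars Weber up to Harriet Evans is Lars Weber → Dave Singh → Harriet Evans, which is 2 links.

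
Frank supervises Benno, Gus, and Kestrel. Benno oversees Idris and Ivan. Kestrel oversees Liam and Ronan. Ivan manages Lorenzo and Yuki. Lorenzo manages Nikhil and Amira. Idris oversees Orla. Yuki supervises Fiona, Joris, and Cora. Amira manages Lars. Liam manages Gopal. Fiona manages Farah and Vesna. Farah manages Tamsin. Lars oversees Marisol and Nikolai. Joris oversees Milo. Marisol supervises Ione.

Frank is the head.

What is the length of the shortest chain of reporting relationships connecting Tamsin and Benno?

5

Tamsin is in Benno's organization: the chain from Tamsin up to Benno is Tamsin → Farah → Fiona → Yuki → Ivan → Benno, which is 5 links.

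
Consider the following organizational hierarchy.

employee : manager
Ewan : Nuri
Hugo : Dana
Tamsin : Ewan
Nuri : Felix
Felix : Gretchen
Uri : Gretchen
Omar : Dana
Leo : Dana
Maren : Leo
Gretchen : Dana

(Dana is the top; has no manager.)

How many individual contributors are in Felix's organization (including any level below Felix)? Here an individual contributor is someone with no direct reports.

1

The only person in Felix's organization with no one reporting to them is Tamsin. That is 1.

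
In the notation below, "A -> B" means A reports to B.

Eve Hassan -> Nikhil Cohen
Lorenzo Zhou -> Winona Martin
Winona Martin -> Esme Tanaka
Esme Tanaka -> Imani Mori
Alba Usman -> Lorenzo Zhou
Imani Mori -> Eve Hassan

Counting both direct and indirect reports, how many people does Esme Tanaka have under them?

3

Esme Tanaka directly manages Winona Martin. Under Winona Martin: Lorenzo Zhou, Alba Usman (2). That's 3 in total.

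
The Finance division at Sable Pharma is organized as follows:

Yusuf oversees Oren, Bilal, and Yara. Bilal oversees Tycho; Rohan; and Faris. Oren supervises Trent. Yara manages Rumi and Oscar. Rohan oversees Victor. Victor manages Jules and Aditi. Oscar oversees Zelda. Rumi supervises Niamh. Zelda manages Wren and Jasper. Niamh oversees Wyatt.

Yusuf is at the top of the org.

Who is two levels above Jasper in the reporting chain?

Oscar

Jasper reports to Zelda, and Zelda reports to Oscar. So Jasper's skip-level manager is Oscar.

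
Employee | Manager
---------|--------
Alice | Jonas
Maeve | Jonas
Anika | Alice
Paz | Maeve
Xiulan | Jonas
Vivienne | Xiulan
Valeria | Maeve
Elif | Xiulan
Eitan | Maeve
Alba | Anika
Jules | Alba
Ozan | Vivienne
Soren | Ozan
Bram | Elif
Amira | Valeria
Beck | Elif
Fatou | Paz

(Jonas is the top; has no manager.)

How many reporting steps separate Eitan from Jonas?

2

Chain from Eitan up to Jonas: Eitan → Maeve → Jonas. That is 2 steps up, so Eitan is 2 levels below Jonas.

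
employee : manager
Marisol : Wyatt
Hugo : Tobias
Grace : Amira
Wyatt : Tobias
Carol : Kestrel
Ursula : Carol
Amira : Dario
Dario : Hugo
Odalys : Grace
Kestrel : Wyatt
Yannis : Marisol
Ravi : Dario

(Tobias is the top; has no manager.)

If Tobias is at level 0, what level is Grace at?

4

Chain from Grace up to Tobias: Grace → Amira → Dario → Hugo → Tobias. That is 4 steps up, so Grace is 4 levels below Tobias.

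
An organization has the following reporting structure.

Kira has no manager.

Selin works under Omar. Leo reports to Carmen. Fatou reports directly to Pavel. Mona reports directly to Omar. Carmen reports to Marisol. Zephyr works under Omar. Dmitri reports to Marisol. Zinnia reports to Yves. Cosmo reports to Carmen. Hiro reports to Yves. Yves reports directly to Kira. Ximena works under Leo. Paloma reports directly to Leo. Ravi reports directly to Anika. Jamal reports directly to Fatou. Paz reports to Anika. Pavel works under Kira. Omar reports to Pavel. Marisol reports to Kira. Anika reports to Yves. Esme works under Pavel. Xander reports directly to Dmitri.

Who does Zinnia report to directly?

Zinnia reports directly to Yves.

Yves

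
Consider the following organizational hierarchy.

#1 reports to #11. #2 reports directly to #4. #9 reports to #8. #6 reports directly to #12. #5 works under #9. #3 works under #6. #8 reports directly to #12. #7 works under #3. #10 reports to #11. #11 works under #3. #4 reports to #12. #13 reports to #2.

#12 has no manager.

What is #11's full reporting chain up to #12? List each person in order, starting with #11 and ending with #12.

#11 reports to #3. #3 reports to #6. #6 reports to #12. #12 is at the top.

#11 -> #3 -> #6 -> #12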